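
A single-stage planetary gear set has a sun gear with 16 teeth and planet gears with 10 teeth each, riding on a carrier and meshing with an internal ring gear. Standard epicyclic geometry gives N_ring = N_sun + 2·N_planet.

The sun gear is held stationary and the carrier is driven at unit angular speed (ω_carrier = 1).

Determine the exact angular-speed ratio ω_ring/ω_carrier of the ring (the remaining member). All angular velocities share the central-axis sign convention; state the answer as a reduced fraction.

13/9

N_ring = 16 + 2·10 = 36
16(ω_s−ω_c) = −36(ω_r−ω_c),  ω_s=0, ω_c=1
ω_r = 1 − (16/36)(0−1) = 13/9
ω_r/ω_c = 13/9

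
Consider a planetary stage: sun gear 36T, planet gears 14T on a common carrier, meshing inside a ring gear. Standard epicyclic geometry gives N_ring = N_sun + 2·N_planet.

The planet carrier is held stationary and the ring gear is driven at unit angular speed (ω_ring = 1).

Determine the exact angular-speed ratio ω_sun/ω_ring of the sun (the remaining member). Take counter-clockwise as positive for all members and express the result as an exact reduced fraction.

-16/9

N_ring = 36 + 2·14 = 64
36(ω_s−ω_c) = −64(ω_r−ω_c),  ω_c=0, ω_r=1
ω_s = 0 − (64/36)(1−0) = -16/9
ω_s/ω_r = -16/9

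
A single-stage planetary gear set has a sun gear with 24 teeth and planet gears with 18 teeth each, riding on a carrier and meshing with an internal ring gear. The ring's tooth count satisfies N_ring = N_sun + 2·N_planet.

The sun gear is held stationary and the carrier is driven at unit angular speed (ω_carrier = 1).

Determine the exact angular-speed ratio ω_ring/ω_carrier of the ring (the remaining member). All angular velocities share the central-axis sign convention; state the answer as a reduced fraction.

7/5

N_ring = 24 + 2·18 = 60
24(ω_s−ω_c) = −60(ω_r−ω_c),  ω_s=0, ω_c=1
ω_r = 1 − (24/60)(0−1) = 7/5
ω_r/ω_c = 7/5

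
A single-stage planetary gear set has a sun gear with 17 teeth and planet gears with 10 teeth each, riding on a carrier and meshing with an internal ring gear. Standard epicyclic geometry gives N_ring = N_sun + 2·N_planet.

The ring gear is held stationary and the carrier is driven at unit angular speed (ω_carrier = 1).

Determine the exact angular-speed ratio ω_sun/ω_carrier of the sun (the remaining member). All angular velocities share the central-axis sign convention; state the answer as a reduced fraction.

N_ring = 17 + 2·10 = 37
17(ω_s−ω_c) = −37(ω_r−ω_c),  ω_r=0, ω_c=1
ω_s = 1 − (37/17)(0−1) = 54/17
ω_s/ω_c = 54/17

54/17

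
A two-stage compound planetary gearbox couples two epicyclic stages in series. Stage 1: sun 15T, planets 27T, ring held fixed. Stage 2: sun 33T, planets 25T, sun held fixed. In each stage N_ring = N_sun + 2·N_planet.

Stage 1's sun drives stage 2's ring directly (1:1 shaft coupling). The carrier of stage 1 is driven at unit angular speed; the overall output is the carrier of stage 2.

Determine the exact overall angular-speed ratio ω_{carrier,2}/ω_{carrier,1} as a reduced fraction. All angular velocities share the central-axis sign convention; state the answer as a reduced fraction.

Stage 1: N_ring = 15 + 2·27 = 69
Stage 1: 15(ω_s−ω_c) = −69(ω_r−ω_c),  ω_r=0, ω_c=1
Stage 1: ω_s = 1 − (69/15)(0−1) = 28/5
  ⇒ ω_s¹/ω_c¹ = 28/5
Stage 2: N_ring = 33 + 2·25 = 83
Stage 2: 33(ω_s−ω_c) = −83(ω_r−ω_c),  ω_s=0, ω_r=1
Stage 2: 33(0−ω_c) = −83(1−ω_c)  ⇒  116ω_c = 83  ⇒  ω_c = 83/116
  ⇒ ω_c²/ω_r² = 83/116
Coupling ω_r² = ω_s¹ ⇒ overall = 28/5 × 83/116 = 581/145

581/145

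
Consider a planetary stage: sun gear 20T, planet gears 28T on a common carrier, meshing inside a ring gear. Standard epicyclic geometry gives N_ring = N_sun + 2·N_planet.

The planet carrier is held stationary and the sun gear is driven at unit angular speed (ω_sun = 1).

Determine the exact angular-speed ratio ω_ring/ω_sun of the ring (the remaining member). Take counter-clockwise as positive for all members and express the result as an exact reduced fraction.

N_ring = 20 + 2·28 = 76
20(ω_s−ω_c) = −76(ω_r−ω_c),  ω_c=0, ω_s=1
ω_r = 0 − (20/76)(1−0) = -5/19
ω_r/ω_s = -5/19

-5/19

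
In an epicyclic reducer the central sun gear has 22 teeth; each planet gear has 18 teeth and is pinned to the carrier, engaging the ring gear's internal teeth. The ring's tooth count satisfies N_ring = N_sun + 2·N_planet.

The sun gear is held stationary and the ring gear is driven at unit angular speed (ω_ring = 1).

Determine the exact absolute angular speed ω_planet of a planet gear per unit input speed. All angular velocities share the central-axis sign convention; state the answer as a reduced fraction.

29/18

N_ring = 22 + 2·18 = 58
22(ω_s−ω_c) = −58(ω_r−ω_c),  ω_s=0, ω_r=1
22(0−ω_c) = −58(1−ω_c)  ⇒  80ω_c = 58  ⇒  ω_c = 29/40
sun–planet: 22·(0−29/40) = −18·(ω_p−ω_c)  ⇒  ω_p−ω_c = −(22/18)·(-29/40) = 319/360
ω_p = 29/40 + 319/360 = 29/18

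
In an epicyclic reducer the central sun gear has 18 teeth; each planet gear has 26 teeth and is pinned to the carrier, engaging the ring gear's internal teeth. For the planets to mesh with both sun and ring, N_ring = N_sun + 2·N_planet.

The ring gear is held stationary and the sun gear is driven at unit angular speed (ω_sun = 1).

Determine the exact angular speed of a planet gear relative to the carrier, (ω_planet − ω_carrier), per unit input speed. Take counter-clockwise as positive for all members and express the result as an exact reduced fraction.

N_ring = 18 + 2·26 = 70
18(ω_s−ω_c) = −70(ω_r−ω_c),  ω_r=0, ω_s=1
18(1−ω_c) = −70(0−ω_c)  ⇒  88ω_c = 18  ⇒  ω_c = 9/44
sun–planet: 18·(1−9/44) = −26·(ω_p−ω_c)  ⇒  ω_p−ω_c = −(18/26)·(35/44) = -315/572

-315/572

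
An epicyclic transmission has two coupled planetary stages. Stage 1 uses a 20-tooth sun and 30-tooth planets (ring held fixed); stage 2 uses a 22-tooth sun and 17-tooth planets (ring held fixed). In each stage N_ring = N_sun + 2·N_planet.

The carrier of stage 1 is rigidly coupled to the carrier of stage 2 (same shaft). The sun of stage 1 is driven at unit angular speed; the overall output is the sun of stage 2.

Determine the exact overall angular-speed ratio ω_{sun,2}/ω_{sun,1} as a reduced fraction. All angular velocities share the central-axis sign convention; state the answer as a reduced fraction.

39/55

Stage 1: N_ring = 20 + 2·30 = 80
Stage 1: 20(ω_s−ω_c) = −80(ω_r−ω_c),  ω_r=0, ω_s=1
Stage 1: 20(1−ω_c) = −80(0−ω_c)  ⇒  100ω_c = 20  ⇒  ω_c = 1/5
  ⇒ ω_c¹/ω_s¹ = 1/5
Stage 2: N_ring = 22 + 2·17 = 56
Stage 2: 22(ω_s−ω_c) = −56(ω_r−ω_c),  ω_r=0, ω_c=1
Stage 2: ω_s = 1 − (56/22)(0−1) = 39/11
  ⇒ ω_s²/ω_c² = 39/11
Coupling ω_c² = ω_c¹ ⇒ overall = 1/5 × 39/11 = 39/55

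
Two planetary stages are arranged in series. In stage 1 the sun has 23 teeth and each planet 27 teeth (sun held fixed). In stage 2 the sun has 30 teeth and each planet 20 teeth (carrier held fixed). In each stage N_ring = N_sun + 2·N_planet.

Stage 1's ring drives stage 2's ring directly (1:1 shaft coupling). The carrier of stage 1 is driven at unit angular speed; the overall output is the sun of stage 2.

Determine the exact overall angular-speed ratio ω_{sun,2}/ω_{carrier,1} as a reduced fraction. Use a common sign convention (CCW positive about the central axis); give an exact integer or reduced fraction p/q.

Stage 1: N_ring = 23 + 2·27 = 77
Stage 1: 23(ω_s−ω_c) = −77(ω_r−ω_c),  ω_s=0, ω_c=1
Stage 1: ω_r = 1 − (23/77)(0−1) = 100/77
  ⇒ ω_r¹/ω_c¹ = 100/77
Stage 2: N_ring = 30 + 2·20 = 70
Stage 2: 30(ω_s−ω_c) = −70(ω_r−ω_c),  ω_c=0, ω_r=1
Stage 2: ω_s = 0 − (70/30)(1−0) = -7/3
  ⇒ ω_s²/ω_r² = -7/3
Coupling ω_r² = ω_r¹ ⇒ overall = 100/77 × -7/3 = -100/33

-100/33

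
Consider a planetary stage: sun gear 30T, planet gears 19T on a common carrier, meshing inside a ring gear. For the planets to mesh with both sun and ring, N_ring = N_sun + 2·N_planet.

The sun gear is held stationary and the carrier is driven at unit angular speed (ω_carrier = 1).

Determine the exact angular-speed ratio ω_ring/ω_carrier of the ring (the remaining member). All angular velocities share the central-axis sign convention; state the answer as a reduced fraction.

N_ring = 30 + 2·19 = 68
30(ω_s−ω_c) = −68(ω_r−ω_c),  ω_s=0, ω_c=1
ω_r = 1 − (30/68)(0−1) = 49/34
ω_r/ω_c = 49/34

49/34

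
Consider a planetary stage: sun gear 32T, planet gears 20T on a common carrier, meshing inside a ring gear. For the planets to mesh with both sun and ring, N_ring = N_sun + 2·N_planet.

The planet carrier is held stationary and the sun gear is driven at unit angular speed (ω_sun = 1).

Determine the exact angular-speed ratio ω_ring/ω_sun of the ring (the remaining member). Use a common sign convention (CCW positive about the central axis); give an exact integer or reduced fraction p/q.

-4/9

N_ring = 32 + 2·20 = 72
32(ω_s−ω_c) = −72(ω_r−ω_c),  ω_c=0, ω_s=1
ω_r = 0 − (32/72)(1−0) = -4/9
ω_r/ω_s = -4/9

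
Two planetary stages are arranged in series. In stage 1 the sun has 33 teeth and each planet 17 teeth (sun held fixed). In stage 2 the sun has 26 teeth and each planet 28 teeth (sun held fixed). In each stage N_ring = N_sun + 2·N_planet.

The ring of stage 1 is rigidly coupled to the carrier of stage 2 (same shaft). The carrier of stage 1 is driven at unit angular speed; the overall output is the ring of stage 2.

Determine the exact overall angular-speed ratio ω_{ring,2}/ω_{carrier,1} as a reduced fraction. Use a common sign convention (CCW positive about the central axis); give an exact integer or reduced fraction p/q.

Stage 1: N_ring = 33 + 2·17 = 67
Stage 1: 33(ω_s−ω_c) = −67(ω_r−ω_c),  ω_s=0, ω_c=1
Stage 1: ω_r = 1 − (33/67)(0−1) = 100/67
  ⇒ ω_r¹/ω_c¹ = 100/67
Stage 2: N_ring = 26 + 2·28 = 82
Stage 2: 26(ω_s−ω_c) = −82(ω_r−ω_c),  ω_s=0, ω_c=1
Stage 2: ω_r = 1 − (26/82)(0−1) = 54/41
  ⇒ ω_r²/ω_c² = 54/41
Coupling ω_c² = ω_r¹ ⇒ overall = 100/67 × 54/41 = 5400/2747

5400/2747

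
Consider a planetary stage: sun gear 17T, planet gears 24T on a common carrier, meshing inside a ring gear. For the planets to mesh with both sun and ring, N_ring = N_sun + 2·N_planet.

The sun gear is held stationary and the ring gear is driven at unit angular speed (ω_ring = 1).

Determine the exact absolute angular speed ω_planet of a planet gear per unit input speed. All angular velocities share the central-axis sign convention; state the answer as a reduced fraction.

N_ring = 17 + 2·24 = 65
17(ω_s−ω_c) = −65(ω_r−ω_c),  ω_s=0, ω_r=1
17(0−ω_c) = −65(1−ω_c)  ⇒  82ω_c = 65  ⇒  ω_c = 65/82
sun–planet: 17·(0−65/82) = −24·(ω_p−ω_c)  ⇒  ω_p−ω_c = −(17/24)·(-65/82) = 1105/1968
ω_p = 65/82 + 1105/1968 = 65/48

65/48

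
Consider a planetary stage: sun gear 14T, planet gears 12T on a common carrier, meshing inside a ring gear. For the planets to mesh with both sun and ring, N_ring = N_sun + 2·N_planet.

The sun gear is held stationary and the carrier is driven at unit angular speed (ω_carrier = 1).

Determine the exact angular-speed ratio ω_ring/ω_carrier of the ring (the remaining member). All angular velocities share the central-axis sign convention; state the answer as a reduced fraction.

N_ring = 14 + 2·12 = 38
14(ω_s−ω_c) = −38(ω_r−ω_c),  ω_s=0, ω_c=1
ω_r = 1 − (14/38)(0−1) = 26/19
ω_r/ω_c = 26/19

26/19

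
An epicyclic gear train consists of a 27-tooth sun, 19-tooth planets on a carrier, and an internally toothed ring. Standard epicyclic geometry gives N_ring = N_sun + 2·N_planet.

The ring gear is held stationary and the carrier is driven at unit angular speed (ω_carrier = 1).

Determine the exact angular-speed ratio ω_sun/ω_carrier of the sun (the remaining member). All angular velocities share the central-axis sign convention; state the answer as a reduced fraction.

N_ring = 27 + 2·19 = 65
27(ω_s−ω_c) = −65(ω_r−ω_c),  ω_r=0, ω_c=1
ω_s = 1 − (65/27)(0−1) = 92/27
ω_s/ω_c = 92/27

92/27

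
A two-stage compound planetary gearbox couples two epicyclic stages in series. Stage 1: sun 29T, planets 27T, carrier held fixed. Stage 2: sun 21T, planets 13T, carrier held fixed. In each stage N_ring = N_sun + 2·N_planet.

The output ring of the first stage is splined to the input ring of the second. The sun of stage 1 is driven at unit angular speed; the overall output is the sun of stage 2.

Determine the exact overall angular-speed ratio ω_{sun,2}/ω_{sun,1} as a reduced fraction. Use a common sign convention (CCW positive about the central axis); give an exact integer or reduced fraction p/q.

1363/1743

Stage 1: N_ring = 29 + 2·27 = 83
Stage 1: 29(ω_s−ω_c) = −83(ω_r−ω_c),  ω_c=0, ω_s=1
Stage 1: ω_r = 0 − (29/83)(1−0) = -29/83
  ⇒ ω_r¹/ω_s¹ = -29/83
Stage 2: N_ring = 21 + 2·13 = 47
Stage 2: 21(ω_s−ω_c) = −47(ω_r−ω_c),  ω_c=0, ω_r=1
Stage 2: ω_s = 0 − (47/21)(1−0) = -47/21
  ⇒ ω_s²/ω_r² = -47/21
Coupling ω_r² = ω_r¹ ⇒ overall = -29/83 × -47/21 = 1363/1743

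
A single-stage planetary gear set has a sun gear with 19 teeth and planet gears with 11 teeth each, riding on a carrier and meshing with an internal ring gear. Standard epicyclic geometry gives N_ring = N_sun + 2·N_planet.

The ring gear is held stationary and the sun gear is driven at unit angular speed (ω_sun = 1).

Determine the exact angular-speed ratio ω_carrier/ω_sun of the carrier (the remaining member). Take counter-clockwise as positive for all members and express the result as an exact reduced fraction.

N_ring = 19 + 2·11 = 41
19(ω_s−ω_c) = −41(ω_r−ω_c),  ω_r=0, ω_s=1
19(1−ω_c) = −41(0−ω_c)  ⇒  60ω_c = 19  ⇒  ω_c = 19/60
ω_c/ω_s = 19/60

19/60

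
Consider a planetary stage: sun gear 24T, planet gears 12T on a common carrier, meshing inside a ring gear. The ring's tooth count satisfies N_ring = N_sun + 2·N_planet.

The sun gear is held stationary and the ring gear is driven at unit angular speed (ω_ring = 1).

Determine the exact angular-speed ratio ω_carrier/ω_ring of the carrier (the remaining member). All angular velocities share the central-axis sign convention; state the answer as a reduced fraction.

N_ring = 24 + 2·12 = 48
24(ω_s−ω_c) = −48(ω_r−ω_c),  ω_s=0, ω_r=1
24(0−ω_c) = −48(1−ω_c)  ⇒  72ω_c = 48  ⇒  ω_c = 2/3
ω_c/ω_r = 2/3

2/3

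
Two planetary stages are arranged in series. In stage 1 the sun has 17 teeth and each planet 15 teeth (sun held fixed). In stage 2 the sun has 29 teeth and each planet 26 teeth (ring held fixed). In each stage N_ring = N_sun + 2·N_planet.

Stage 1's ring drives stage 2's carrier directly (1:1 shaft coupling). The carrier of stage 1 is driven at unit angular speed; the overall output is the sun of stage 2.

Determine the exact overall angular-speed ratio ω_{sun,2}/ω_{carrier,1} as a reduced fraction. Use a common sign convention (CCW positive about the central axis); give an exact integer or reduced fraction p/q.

7040/1363

Stage 1: N_ring = 17 + 2·15 = 47
Stage 1: 17(ω_s−ω_c) = −47(ω_r−ω_c),  ω_s=0, ω_c=1
Stage 1: ω_r = 1 − (17/47)(0−1) = 64/47
  ⇒ ω_r¹/ω_c¹ = 64/47
Stage 2: N_ring = 29 + 2·26 = 81
Stage 2: 29(ω_s−ω_c) = −81(ω_r−ω_c),  ω_r=0, ω_c=1
Stage 2: ω_s = 1 − (81/29)(0−1) = 110/29
  ⇒ ω_s²/ω_c² = 110/29
Coupling ω_c² = ω_r¹ ⇒ overall = 64/47 × 110/29 = 7040/1363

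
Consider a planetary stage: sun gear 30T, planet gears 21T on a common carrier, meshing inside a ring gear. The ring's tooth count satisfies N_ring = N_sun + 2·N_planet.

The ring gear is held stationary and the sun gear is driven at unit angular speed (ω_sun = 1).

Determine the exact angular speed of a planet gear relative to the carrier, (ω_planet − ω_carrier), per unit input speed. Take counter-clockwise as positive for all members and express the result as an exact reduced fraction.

N_ring = 30 + 2·21 = 72
30(ω_s−ω_c) = −72(ω_r−ω_c),  ω_r=0, ω_s=1
30(1−ω_c) = −72(0−ω_c)  ⇒  102ω_c = 30  ⇒  ω_c = 5/17
sun–planet: 30·(1−5/17) = −21·(ω_p−ω_c)  ⇒  ω_p−ω_c = −(30/21)·(12/17) = -120/119

-120/119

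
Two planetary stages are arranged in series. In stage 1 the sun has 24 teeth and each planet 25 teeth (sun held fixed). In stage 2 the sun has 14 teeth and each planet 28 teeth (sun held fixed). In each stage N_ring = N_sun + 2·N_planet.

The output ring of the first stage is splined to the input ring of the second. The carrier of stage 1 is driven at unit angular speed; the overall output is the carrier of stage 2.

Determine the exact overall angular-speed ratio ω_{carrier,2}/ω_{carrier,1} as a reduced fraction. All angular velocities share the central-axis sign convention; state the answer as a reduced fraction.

245/222

Stage 1: N_ring = 24 + 2·25 = 74
Stage 1: 24(ω_s−ω_c) = −74(ω_r−ω_c),  ω_s=0, ω_c=1
Stage 1: ω_r = 1 − (24/74)(0−1) = 49/37
  ⇒ ω_r¹/ω_c¹ = 49/37
Stage 2: N_ring = 14 + 2·28 = 70
Stage 2: 14(ω_s−ω_c) = −70(ω_r−ω_c),  ω_s=0, ω_r=1
Stage 2: 14(0−ω_c) = −70(1−ω_c)  ⇒  84ω_c = 70  ⇒  ω_c = 5/6
  ⇒ ω_c²/ω_r² = 5/6
Coupling ω_r² = ω_r¹ ⇒ overall = 49/37 × 5/6 = 245/222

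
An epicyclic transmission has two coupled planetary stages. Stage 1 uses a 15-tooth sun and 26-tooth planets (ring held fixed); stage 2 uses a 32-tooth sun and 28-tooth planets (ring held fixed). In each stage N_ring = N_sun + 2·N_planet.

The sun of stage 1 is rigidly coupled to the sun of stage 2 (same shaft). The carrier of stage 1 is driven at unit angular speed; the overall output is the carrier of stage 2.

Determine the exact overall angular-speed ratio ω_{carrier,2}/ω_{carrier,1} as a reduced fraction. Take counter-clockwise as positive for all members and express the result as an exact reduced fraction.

Stage 1: N_ring = 15 + 2·26 = 67
Stage 1: 15(ω_s−ω_c) = −67(ω_r−ω_c),  ω_r=0, ω_c=1
Stage 1: ω_s = 1 − (67/15)(0−1) = 82/15
  ⇒ ω_s¹/ω_c¹ = 82/15
Stage 2: N_ring = 32 + 2·28 = 88
Stage 2: 32(ω_s−ω_c) = −88(ω_r−ω_c),  ω_r=0, ω_s=1
Stage 2: 32(1−ω_c) = −88(0−ω_c)  ⇒  120ω_c = 32  ⇒  ω_c = 4/15
  ⇒ ω_c²/ω_s² = 4/15
Coupling ω_s² = ω_s¹ ⇒ overall = 82/15 × 4/15 = 328/225

328/225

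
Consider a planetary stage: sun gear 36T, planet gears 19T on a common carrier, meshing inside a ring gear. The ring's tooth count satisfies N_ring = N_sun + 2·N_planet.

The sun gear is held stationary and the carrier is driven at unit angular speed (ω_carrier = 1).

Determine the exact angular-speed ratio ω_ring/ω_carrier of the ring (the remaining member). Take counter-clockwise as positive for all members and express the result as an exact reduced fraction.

55/37

N_ring = 36 + 2·19 = 74
36(ω_s−ω_c) = −74(ω_r−ω_c),  ω_s=0, ω_c=1
ω_r = 1 − (36/74)(0−1) = 55/37
ω_r/ω_c = 55/37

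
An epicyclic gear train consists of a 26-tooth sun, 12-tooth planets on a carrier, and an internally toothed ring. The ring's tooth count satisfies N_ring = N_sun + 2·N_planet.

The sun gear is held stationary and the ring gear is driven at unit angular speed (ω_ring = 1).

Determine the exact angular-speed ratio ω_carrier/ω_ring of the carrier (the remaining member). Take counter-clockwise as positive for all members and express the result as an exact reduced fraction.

N_ring = 26 + 2·12 = 50
26(ω_s−ω_c) = −50(ω_r−ω_c),  ω_s=0, ω_r=1
26(0−ω_c) = −50(1−ω_c)  ⇒  76ω_c = 50  ⇒  ω_c = 25/38
ω_c/ω_r = 25/38

25/38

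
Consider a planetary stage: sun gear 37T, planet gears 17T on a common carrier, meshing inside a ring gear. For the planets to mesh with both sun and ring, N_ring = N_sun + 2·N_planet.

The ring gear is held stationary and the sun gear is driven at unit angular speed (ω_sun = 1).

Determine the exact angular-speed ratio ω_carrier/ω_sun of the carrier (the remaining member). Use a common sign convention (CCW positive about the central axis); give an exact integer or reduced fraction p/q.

37/108

N_ring = 37 + 2·17 = 71
37(ω_s−ω_c) = −71(ω_r−ω_c),  ω_r=0, ω_s=1
37(1−ω_c) = −71(0−ω_c)  ⇒  108ω_c = 37  ⇒  ω_c = 37/108
ω_c/ω_s = 37/108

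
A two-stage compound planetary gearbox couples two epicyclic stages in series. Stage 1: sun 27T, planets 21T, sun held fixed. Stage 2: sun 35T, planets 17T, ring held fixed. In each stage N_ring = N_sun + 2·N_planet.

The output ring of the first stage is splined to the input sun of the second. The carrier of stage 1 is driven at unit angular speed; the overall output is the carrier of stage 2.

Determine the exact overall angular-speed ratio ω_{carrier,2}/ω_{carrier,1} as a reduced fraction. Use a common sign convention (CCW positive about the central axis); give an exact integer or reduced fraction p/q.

140/299

Stage 1: N_ring = 27 + 2·21 = 69
Stage 1: 27(ω_s−ω_c) = −69(ω_r−ω_c),  ω_s=0, ω_c=1
Stage 1: ω_r = 1 − (27/69)(0−1) = 32/23
  ⇒ ω_r¹/ω_c¹ = 32/23
Stage 2: N_ring = 35 + 2·17 = 69
Stage 2: 35(ω_s−ω_c) = −69(ω_r−ω_c),  ω_r=0, ω_s=1
Stage 2: 35(1−ω_c) = −69(0−ω_c)  ⇒  104ω_c = 35  ⇒  ω_c = 35/104
  ⇒ ω_c²/ω_s² = 35/104
Coupling ω_s² = ω_r¹ ⇒ overall = 32/23 × 35/104 = 140/299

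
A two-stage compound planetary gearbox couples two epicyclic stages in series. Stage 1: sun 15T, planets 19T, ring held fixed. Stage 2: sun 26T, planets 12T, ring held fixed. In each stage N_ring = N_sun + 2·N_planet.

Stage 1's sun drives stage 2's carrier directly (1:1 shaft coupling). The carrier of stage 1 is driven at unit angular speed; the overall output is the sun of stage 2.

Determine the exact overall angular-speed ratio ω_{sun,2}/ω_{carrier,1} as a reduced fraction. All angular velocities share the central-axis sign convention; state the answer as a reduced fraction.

2584/195

Stage 1: N_ring = 15 + 2·19 = 53
Stage 1: 15(ω_s−ω_c) = −53(ω_r−ω_c),  ω_r=0, ω_c=1
Stage 1: ω_s = 1 − (53/15)(0−1) = 68/15
  ⇒ ω_s¹/ω_c¹ = 68/15
Stage 2: N_ring = 26 + 2·12 = 50
Stage 2: 26(ω_s−ω_c) = −50(ω_r−ω_c),  ω_r=0, ω_c=1
Stage 2: ω_s = 1 − (50/26)(0−1) = 38/13
  ⇒ ω_s²/ω_c² = 38/13
Coupling ω_c² = ω_s¹ ⇒ overall = 68/15 × 38/13 = 2584/195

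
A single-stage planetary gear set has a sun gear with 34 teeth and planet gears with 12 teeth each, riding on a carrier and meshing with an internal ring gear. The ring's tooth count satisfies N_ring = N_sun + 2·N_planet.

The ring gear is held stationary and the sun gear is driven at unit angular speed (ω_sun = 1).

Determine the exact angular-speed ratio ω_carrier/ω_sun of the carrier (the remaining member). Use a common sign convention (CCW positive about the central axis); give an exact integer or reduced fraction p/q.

N_ring = 34 + 2·12 = 58
34(ω_s−ω_c) = −58(ω_r−ω_c),  ω_r=0, ω_s=1
34(1−ω_c) = −58(0−ω_c)  ⇒  92ω_c = 34  ⇒  ω_c = 17/46
ω_c/ω_s = 17/46

17/46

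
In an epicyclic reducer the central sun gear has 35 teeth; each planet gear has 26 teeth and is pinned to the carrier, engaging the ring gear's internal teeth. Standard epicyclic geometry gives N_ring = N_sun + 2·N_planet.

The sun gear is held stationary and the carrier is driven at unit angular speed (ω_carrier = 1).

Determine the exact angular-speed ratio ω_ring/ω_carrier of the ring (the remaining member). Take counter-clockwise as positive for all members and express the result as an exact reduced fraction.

122/87

N_ring = 35 + 2·26 = 87
35(ω_s−ω_c) = −87(ω_r−ω_c),  ω_s=0, ω_c=1
ω_r = 1 − (35/87)(0−1) = 122/87
ω_r/ω_c = 122/87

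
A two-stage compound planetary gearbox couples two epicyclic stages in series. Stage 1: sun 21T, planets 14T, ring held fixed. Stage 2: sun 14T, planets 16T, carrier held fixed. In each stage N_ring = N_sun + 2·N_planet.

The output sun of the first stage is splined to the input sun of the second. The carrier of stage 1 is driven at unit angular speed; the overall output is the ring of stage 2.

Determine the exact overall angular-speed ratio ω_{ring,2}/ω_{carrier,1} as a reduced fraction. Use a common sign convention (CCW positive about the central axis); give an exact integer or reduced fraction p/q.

-70/69

Stage 1: N_ring = 21 + 2·14 = 49
Stage 1: 21(ω_s−ω_c) = −49(ω_r−ω_c),  ω_r=0, ω_c=1
Stage 1: ω_s = 1 − (49/21)(0−1) = 10/3
  ⇒ ω_s¹/ω_c¹ = 10/3
Stage 2: N_ring = 14 + 2·16 = 46
Stage 2: 14(ω_s−ω_c) = −46(ω_r−ω_c),  ω_c=0, ω_s=1
Stage 2: ω_r = 0 − (14/46)(1−0) = -7/23
  ⇒ ω_r²/ω_s² = -7/23
Coupling ω_s² = ω_s¹ ⇒ overall = 10/3 × -7/23 = -70/69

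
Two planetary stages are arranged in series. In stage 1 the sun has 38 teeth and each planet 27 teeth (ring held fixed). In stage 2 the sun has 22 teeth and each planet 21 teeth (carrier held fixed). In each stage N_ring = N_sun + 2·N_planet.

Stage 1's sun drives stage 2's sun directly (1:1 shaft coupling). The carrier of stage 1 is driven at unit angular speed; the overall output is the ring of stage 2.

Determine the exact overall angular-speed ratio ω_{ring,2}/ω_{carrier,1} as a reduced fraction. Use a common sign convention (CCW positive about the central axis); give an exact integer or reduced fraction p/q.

Stage 1: N_ring = 38 + 2·27 = 92
Stage 1: 38(ω_s−ω_c) = −92(ω_r−ω_c),  ω_r=0, ω_c=1
Stage 1: ω_s = 1 − (92/38)(0−1) = 65/19
  ⇒ ω_s¹/ω_c¹ = 65/19
Stage 2: N_ring = 22 + 2·21 = 64
Stage 2: 22(ω_s−ω_c) = −64(ω_r−ω_c),  ω_c=0, ω_s=1
Stage 2: ω_r = 0 − (22/64)(1−0) = -11/32
  ⇒ ω_r²/ω_s² = -11/32
Coupling ω_s² = ω_s¹ ⇒ overall = 65/19 × -11/32 = -715/608

-715/608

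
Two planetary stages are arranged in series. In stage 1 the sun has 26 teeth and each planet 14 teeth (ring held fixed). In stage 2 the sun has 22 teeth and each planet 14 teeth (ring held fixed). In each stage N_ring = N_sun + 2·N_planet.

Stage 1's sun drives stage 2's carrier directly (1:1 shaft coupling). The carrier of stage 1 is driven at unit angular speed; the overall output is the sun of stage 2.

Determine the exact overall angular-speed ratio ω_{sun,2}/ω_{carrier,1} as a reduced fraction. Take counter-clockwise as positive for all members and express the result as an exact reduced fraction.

Stage 1: N_ring = 26 + 2·14 = 54
Stage 1: 26(ω_s−ω_c) = −54(ω_r−ω_c),  ω_r=0, ω_c=1
Stage 1: ω_s = 1 − (54/26)(0−1) = 40/13
  ⇒ ω_s¹/ω_c¹ = 40/13
Stage 2: N_ring = 22 + 2·14 = 50
Stage 2: 22(ω_s−ω_c) = −50(ω_r−ω_c),  ω_r=0, ω_c=1
Stage 2: ω_s = 1 − (50/22)(0−1) = 36/11
  ⇒ ω_s²/ω_c² = 36/11
Coupling ω_c² = ω_s¹ ⇒ overall = 40/13 × 36/11 = 1440/143

1440/143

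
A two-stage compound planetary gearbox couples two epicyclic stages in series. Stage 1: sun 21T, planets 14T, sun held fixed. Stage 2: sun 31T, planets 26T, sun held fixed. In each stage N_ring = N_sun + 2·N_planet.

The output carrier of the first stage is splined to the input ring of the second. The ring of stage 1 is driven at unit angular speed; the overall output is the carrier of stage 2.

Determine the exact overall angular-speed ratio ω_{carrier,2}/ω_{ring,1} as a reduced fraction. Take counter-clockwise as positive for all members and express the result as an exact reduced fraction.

581/1140

Stage 1: N_ring = 21 + 2·14 = 49
Stage 1: 21(ω_s−ω_c) = −49(ω_r−ω_c),  ω_s=0, ω_r=1
Stage 1: 21(0−ω_c) = −49(1−ω_c)  ⇒  70ω_c = 49  ⇒  ω_c = 7/10
  ⇒ ω_c¹/ω_r¹ = 7/10
Stage 2: N_ring = 31 + 2·26 = 83
Stage 2: 31(ω_s−ω_c) = −83(ω_r−ω_c),  ω_s=0, ω_r=1
Stage 2: 31(0−ω_c) = −83(1−ω_c)  ⇒  114ω_c = 83  ⇒  ω_c = 83/114
  ⇒ ω_c²/ω_r² = 83/114
Coupling ω_r² = ω_c¹ ⇒ overall = 7/10 × 83/114 = 581/1140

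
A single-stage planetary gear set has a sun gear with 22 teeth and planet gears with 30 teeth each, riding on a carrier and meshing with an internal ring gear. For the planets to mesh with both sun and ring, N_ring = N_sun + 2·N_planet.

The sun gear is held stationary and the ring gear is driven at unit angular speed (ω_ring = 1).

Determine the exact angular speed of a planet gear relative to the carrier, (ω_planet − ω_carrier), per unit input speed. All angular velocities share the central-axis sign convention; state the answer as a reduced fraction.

N_ring = 22 + 2·30 = 82
22(ω_s−ω_c) = −82(ω_r−ω_c),  ω_s=0, ω_r=1
22(0−ω_c) = −82(1−ω_c)  ⇒  104ω_c = 82  ⇒  ω_c = 41/52
sun–planet: 22·(0−41/52) = −30·(ω_p−ω_c)  ⇒  ω_p−ω_c = −(22/30)·(-41/52) = 451/780

451/780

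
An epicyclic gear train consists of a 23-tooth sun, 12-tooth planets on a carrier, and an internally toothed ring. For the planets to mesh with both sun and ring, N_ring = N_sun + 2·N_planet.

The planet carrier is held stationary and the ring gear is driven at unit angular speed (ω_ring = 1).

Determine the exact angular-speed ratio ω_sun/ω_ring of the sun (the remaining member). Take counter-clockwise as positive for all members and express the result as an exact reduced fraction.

-47/23

N_ring = 23 + 2·12 = 47
23(ω_s−ω_c) = −47(ω_r−ω_c),  ω_c=0, ω_r=1
ω_s = 0 − (47/23)(1−0) = -47/23
ω_s/ω_r = -47/23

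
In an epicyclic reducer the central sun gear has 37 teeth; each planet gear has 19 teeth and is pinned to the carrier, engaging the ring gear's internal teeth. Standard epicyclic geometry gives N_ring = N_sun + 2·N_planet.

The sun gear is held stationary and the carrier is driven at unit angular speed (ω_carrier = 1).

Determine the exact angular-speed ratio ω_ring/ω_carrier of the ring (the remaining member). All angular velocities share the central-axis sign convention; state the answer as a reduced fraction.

112/75

N_ring = 37 + 2·19 = 75
37(ω_s−ω_c) = −75(ω_r−ω_c),  ω_s=0, ω_c=1
ω_r = 1 − (37/75)(0−1) = 112/75
ω_r/ω_c = 112/75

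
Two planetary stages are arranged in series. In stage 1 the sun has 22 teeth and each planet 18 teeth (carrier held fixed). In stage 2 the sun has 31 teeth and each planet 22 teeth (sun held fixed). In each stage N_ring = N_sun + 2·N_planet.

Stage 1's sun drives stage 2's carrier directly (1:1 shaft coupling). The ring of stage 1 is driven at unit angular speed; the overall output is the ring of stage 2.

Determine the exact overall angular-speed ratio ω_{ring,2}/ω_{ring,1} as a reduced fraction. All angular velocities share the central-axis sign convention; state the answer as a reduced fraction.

-3074/825

Stage 1: N_ring = 22 + 2·18 = 58
Stage 1: 22(ω_s−ω_c) = −58(ω_r−ω_c),  ω_c=0, ω_r=1
Stage 1: ω_s = 0 − (58/22)(1−0) = -29/11
  ⇒ ω_s¹/ω_r¹ = -29/11
Stage 2: N_ring = 31 + 2·22 = 75
Stage 2: 31(ω_s−ω_c) = −75(ω_r−ω_c),  ω_s=0, ω_c=1
Stage 2: ω_r = 1 − (31/75)(0−1) = 106/75
  ⇒ ω_r²/ω_c² = 106/75
Coupling ω_c² = ω_s¹ ⇒ overall = -29/11 × 106/75 = -3074/825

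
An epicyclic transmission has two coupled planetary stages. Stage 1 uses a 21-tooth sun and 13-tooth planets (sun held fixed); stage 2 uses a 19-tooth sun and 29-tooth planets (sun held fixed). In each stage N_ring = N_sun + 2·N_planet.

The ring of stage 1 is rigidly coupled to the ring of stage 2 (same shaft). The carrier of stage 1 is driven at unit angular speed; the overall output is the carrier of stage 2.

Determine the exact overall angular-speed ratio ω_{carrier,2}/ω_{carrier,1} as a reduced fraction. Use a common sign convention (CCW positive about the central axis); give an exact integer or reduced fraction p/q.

Stage 1: N_ring = 21 + 2·13 = 47
Stage 1: 21(ω_s−ω_c) = −47(ω_r−ω_c),  ω_s=0, ω_c=1
Stage 1: ω_r = 1 − (21/47)(0−1) = 68/47
  ⇒ ω_r¹/ω_c¹ = 68/47
Stage 2: N_ring = 19 + 2·29 = 77
Stage 2: 19(ω_s−ω_c) = −77(ω_r−ω_c),  ω_s=0, ω_r=1
Stage 2: 19(0−ω_c) = −77(1−ω_c)  ⇒  96ω_c = 77  ⇒  ω_c = 77/96
  ⇒ ω_c²/ω_r² = 77/96
Coupling ω_r² = ω_r¹ ⇒ overall = 68/47 × 77/96 = 1309/1128

1309/1128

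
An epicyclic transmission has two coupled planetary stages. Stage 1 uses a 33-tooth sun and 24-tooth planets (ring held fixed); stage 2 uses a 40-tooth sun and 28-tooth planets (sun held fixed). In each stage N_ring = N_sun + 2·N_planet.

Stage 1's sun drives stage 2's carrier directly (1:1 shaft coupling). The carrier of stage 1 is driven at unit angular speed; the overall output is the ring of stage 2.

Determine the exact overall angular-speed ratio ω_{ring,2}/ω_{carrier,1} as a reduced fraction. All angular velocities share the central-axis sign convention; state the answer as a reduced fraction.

Stage 1: N_ring = 33 + 2·24 = 81
Stage 1: 33(ω_s−ω_c) = −81(ω_r−ω_c),  ω_r=0, ω_c=1
Stage 1: ω_s = 1 − (81/33)(0−1) = 38/11
  ⇒ ω_s¹/ω_c¹ = 38/11
Stage 2: N_ring = 40 + 2·28 = 96
Stage 2: 40(ω_s−ω_c) = −96(ω_r−ω_c),  ω_s=0, ω_c=1
Stage 2: ω_r = 1 − (40/96)(0−1) = 17/12
  ⇒ ω_r²/ω_c² = 17/12
Coupling ω_c² = ω_s¹ ⇒ overall = 38/11 × 17/12 = 323/66

323/66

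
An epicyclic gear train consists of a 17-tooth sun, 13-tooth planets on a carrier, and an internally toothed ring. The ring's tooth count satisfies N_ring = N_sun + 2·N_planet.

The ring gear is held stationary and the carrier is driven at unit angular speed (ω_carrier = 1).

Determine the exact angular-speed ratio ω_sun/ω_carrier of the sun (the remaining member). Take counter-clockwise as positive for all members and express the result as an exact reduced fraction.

60/17

N_ring = 17 + 2·13 = 43
17(ω_s−ω_c) = −43(ω_r−ω_c),  ω_r=0, ω_c=1
ω_s = 1 − (43/17)(0−1) = 60/17
ω_s/ω_c = 60/17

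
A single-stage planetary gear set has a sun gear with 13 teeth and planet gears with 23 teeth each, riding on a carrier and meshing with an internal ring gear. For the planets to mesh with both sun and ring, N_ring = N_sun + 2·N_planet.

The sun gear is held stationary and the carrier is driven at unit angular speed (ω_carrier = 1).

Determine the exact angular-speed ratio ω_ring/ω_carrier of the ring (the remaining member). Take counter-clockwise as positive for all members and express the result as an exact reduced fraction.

72/59

N_ring = 13 + 2·23 = 59
13(ω_s−ω_c) = −59(ω_r−ω_c),  ω_s=0, ω_c=1
ω_r = 1 − (13/59)(0−1) = 72/59
ω_r/ω_c = 72/59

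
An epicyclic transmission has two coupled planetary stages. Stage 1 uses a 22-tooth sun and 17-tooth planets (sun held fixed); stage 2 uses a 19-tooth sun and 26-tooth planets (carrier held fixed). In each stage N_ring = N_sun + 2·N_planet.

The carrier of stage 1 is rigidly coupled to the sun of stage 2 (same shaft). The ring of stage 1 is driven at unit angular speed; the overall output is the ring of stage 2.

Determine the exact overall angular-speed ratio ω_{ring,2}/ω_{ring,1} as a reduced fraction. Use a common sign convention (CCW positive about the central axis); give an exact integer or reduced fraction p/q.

-532/2769

Stage 1: N_ring = 22 + 2·17 = 56
Stage 1: 22(ω_s−ω_c) = −56(ω_r−ω_c),  ω_s=0, ω_r=1
Stage 1: 22(0−ω_c) = −56(1−ω_c)  ⇒  78ω_c = 56  ⇒  ω_c = 28/39
  ⇒ ω_c¹/ω_r¹ = 28/39
Stage 2: N_ring = 19 + 2·26 = 71
Stage 2: 19(ω_s−ω_c) = −71(ω_r−ω_c),  ω_c=0, ω_s=1
Stage 2: ω_r = 0 − (19/71)(1−0) = -19/71
  ⇒ ω_r²/ω_s² = -19/71
Coupling ω_s² = ω_c¹ ⇒ overall = 28/39 × -19/71 = -532/2769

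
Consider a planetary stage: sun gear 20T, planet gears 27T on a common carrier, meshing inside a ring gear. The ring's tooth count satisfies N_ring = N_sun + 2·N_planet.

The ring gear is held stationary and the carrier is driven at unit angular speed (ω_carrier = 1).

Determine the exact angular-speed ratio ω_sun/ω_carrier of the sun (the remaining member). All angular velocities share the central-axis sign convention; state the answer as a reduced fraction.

N_ring = 20 + 2·27 = 74
20(ω_s−ω_c) = −74(ω_r−ω_c),  ω_r=0, ω_c=1
ω_s = 1 − (74/20)(0−1) = 47/10
ω_s/ω_c = 47/10

47/10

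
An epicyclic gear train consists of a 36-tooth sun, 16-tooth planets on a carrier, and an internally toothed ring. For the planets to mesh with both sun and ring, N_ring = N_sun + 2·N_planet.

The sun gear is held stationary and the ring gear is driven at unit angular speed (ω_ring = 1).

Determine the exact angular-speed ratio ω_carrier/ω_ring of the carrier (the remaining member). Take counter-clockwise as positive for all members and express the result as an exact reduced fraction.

N_ring = 36 + 2·16 = 68
36(ω_s−ω_c) = −68(ω_r−ω_c),  ω_s=0, ω_r=1
36(0−ω_c) = −68(1−ω_c)  ⇒  104ω_c = 68  ⇒  ω_c = 17/26
ω_c/ω_r = 17/26

17/26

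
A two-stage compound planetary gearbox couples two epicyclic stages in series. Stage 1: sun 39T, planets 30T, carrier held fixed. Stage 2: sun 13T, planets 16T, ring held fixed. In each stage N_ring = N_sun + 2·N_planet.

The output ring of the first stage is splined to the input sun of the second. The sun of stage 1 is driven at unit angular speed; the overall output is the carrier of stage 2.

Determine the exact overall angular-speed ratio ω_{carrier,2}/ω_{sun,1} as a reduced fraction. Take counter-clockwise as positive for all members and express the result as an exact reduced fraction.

Stage 1: N_ring = 39 + 2·30 = 99
Stage 1: 39(ω_s−ω_c) = −99(ω_r−ω_c),  ω_c=0, ω_s=1
Stage 1: ω_r = 0 − (39/99)(1−0) = -13/33
  ⇒ ω_r¹/ω_s¹ = -13/33
Stage 2: N_ring = 13 + 2·16 = 45
Stage 2: 13(ω_s−ω_c) = −45(ω_r−ω_c),  ω_r=0, ω_s=1
Stage 2: 13(1−ω_c) = −45(0−ω_c)  ⇒  58ω_c = 13  ⇒  ω_c = 13/58
  ⇒ ω_c²/ω_s² = 13/58
Coupling ω_s² = ω_r¹ ⇒ overall = -13/33 × 13/58 = -169/1914

-169/1914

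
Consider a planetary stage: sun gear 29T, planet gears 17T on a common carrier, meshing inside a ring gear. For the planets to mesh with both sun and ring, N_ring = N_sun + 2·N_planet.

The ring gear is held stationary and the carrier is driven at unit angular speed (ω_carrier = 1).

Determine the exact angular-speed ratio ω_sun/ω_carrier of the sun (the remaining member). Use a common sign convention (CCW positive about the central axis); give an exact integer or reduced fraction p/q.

N_ring = 29 + 2·17 = 63
29(ω_s−ω_c) = −63(ω_r−ω_c),  ω_r=0, ω_c=1
ω_s = 1 − (63/29)(0−1) = 92/29
ω_s/ω_c = 92/29

92/29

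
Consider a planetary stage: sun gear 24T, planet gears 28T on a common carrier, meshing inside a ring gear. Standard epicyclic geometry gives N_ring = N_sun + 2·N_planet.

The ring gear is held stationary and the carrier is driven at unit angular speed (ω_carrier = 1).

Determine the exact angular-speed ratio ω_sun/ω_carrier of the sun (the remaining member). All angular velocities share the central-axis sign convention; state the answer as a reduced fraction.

N_ring = 24 + 2·28 = 80
24(ω_s−ω_c) = −80(ω_r−ω_c),  ω_r=0, ω_c=1
ω_s = 1 − (80/24)(0−1) = 13/3
ω_s/ω_c = 13/3

13/3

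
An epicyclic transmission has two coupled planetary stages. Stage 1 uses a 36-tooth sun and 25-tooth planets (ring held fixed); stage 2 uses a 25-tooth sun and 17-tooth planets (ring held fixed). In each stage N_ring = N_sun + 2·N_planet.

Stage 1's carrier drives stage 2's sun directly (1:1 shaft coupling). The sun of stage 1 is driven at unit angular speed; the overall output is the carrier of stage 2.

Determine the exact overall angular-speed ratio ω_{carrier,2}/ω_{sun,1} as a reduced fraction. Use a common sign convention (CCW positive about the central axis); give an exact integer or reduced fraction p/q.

75/854

Stage 1: N_ring = 36 + 2·25 = 86
Stage 1: 36(ω_s−ω_c) = −86(ω_r−ω_c),  ω_r=0, ω_s=1
Stage 1: 36(1−ω_c) = −86(0−ω_c)  ⇒  122ω_c = 36  ⇒  ω_c = 18/61
  ⇒ ω_c¹/ω_s¹ = 18/61
Stage 2: N_ring = 25 + 2·17 = 59
Stage 2: 25(ω_s−ω_c) = −59(ω_r−ω_c),  ω_r=0, ω_s=1
Stage 2: 25(1−ω_c) = −59(0−ω_c)  ⇒  84ω_c = 25  ⇒  ω_c = 25/84
  ⇒ ω_c²/ω_s² = 25/84
Coupling ω_s² = ω_c¹ ⇒ overall = 18/61 × 25/84 = 75/854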